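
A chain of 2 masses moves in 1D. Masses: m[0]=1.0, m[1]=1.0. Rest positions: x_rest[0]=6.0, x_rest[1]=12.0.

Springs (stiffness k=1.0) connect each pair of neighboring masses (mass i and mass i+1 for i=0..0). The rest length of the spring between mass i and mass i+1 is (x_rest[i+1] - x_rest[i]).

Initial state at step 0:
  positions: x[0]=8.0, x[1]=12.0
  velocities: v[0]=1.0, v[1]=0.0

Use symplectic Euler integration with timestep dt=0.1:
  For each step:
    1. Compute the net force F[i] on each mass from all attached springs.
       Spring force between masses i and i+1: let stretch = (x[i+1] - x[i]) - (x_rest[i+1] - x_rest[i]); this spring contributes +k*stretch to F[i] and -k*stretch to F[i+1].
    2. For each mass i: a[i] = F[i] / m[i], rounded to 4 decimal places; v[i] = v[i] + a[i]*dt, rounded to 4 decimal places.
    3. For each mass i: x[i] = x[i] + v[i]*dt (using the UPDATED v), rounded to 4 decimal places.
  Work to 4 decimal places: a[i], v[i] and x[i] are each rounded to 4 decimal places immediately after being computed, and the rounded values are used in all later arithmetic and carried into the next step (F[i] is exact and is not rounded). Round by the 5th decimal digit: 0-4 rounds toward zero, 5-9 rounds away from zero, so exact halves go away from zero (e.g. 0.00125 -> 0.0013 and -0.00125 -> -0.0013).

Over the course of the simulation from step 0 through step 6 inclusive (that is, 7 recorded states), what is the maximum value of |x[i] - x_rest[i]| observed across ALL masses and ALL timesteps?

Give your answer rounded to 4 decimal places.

Answer: 2.1961

Derivation:
Step 0: x=[8.0000 12.0000] v=[1.0000 0.0000]
Step 1: x=[8.0800 12.0200] v=[0.8000 0.2000]
Step 2: x=[8.1394 12.0606] v=[0.5940 0.4060]
Step 3: x=[8.1780 12.1220] v=[0.3861 0.6139]
Step 4: x=[8.1961 12.2040] v=[0.1805 0.8195]
Step 5: x=[8.1942 12.3059] v=[-0.0187 1.0187]
Step 6: x=[8.1735 12.4267] v=[-0.2075 1.2075]
Max displacement = 2.1961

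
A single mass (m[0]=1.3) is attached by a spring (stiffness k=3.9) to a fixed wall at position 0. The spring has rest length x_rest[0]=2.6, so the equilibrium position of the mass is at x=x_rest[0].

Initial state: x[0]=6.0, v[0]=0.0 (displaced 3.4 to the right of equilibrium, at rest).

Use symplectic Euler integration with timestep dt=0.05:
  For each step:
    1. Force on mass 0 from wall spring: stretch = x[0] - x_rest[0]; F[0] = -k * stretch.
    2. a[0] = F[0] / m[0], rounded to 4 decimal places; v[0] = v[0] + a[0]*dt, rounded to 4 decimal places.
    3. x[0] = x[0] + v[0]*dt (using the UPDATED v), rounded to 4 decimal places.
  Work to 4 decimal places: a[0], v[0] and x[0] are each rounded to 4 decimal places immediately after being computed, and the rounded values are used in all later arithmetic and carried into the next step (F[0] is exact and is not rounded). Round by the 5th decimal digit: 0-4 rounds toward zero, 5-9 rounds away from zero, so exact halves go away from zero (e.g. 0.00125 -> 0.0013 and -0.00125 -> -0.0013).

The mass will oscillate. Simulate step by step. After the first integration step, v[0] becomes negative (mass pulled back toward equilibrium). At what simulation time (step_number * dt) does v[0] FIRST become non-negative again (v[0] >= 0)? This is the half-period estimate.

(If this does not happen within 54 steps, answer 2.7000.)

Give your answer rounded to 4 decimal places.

Answer: 1.8500

Derivation:
Step 0: x=[6.0000] v=[0.0000]
Step 1: x=[5.9745] v=[-0.5100]
Step 2: x=[5.9237] v=[-1.0162]
Step 3: x=[5.8480] v=[-1.5148]
Step 4: x=[5.7479] v=[-2.0020]
Step 5: x=[5.6242] v=[-2.4742]
Step 6: x=[5.4778] v=[-2.9278]
Step 7: x=[5.3098] v=[-3.3595]
Step 8: x=[5.1215] v=[-3.7660]
Step 9: x=[4.9143] v=[-4.1442]
Step 10: x=[4.6897] v=[-4.4913]
Step 11: x=[4.4495] v=[-4.8048]
Step 12: x=[4.1954] v=[-5.0822]
Step 13: x=[3.9293] v=[-5.3215]
Step 14: x=[3.6533] v=[-5.5209]
Step 15: x=[3.3694] v=[-5.6789]
Step 16: x=[3.0797] v=[-5.7943]
Step 17: x=[2.7864] v=[-5.8663]
Step 18: x=[2.4917] v=[-5.8943]
Step 19: x=[2.1978] v=[-5.8781]
Step 20: x=[1.9069] v=[-5.8178]
Step 21: x=[1.6212] v=[-5.7138]
Step 22: x=[1.3429] v=[-5.5670]
Step 23: x=[1.0740] v=[-5.3784]
Step 24: x=[0.8165] v=[-5.1495]
Step 25: x=[0.5724] v=[-4.8820]
Step 26: x=[0.3435] v=[-4.5779]
Step 27: x=[0.1315] v=[-4.2394]
Step 28: x=[-0.0620] v=[-3.8691]
Step 29: x=[-0.2355] v=[-3.4698]
Step 30: x=[-0.3877] v=[-3.0445]
Step 31: x=[-0.5175] v=[-2.5963]
Step 32: x=[-0.6239] v=[-2.1287]
Step 33: x=[-0.7062] v=[-1.6451]
Step 34: x=[-0.7637] v=[-1.1492]
Step 35: x=[-0.7959] v=[-0.6446]
Step 36: x=[-0.8027] v=[-0.1352]
Step 37: x=[-0.7839] v=[0.3752]
First v>=0 after going negative at step 37, time=1.8500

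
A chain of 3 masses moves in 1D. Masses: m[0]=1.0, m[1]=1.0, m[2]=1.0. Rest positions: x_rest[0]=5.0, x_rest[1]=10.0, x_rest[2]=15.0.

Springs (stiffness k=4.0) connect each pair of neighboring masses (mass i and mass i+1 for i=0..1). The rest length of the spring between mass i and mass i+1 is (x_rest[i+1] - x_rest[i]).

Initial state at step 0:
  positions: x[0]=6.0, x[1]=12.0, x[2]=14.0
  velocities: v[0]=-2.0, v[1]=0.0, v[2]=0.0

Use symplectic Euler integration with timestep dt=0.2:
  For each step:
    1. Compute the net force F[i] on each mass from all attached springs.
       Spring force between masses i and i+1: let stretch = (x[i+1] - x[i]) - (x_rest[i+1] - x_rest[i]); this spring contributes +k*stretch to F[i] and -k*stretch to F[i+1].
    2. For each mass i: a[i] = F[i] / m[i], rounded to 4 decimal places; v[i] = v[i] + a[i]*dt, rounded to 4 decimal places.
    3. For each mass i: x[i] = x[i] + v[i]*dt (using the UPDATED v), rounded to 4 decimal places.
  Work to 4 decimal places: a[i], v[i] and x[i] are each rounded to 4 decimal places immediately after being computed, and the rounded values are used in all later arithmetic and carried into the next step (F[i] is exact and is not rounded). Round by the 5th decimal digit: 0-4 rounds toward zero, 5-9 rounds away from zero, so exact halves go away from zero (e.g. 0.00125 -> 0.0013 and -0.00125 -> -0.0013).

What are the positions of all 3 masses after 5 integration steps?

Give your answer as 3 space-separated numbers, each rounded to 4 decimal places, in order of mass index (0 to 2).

Step 0: x=[6.0000 12.0000 14.0000] v=[-2.0000 0.0000 0.0000]
Step 1: x=[5.7600 11.3600 14.4800] v=[-1.2000 -3.2000 2.4000]
Step 2: x=[5.6160 10.3232 15.2608] v=[-0.7200 -5.1840 3.9040]
Step 3: x=[5.4252 9.3233 16.0516] v=[-0.9542 -4.9997 3.9539]
Step 4: x=[5.0581 8.7762 16.5659] v=[-1.8357 -2.7355 2.5713]
Step 5: x=[4.4859 8.8806 16.6338] v=[-2.8612 0.5218 0.3395]

Answer: 4.4859 8.8806 16.6338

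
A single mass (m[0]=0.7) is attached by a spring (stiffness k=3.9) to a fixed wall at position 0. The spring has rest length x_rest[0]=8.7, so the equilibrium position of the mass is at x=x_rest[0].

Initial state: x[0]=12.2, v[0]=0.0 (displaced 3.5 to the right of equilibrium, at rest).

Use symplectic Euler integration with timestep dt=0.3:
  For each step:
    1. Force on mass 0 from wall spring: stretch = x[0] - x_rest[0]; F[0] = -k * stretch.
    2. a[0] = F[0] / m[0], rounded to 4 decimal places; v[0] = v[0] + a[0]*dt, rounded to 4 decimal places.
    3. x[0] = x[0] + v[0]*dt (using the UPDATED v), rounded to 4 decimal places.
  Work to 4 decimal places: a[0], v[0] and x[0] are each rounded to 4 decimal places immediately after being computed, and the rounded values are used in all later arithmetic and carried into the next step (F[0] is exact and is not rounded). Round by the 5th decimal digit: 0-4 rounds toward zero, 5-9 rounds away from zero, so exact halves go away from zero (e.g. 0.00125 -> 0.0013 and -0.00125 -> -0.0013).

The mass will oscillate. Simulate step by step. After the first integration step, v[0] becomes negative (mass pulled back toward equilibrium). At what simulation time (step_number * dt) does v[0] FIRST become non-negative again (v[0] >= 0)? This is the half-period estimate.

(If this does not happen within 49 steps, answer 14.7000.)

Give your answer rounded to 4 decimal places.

Step 0: x=[12.2000] v=[0.0000]
Step 1: x=[10.4450] v=[-5.8500]
Step 2: x=[7.8150] v=[-8.7666]
Step 3: x=[5.6288] v=[-7.2874]
Step 4: x=[4.9826] v=[-2.1541]
Step 5: x=[6.2004] v=[4.0593]
First v>=0 after going negative at step 5, time=1.5000

Answer: 1.5000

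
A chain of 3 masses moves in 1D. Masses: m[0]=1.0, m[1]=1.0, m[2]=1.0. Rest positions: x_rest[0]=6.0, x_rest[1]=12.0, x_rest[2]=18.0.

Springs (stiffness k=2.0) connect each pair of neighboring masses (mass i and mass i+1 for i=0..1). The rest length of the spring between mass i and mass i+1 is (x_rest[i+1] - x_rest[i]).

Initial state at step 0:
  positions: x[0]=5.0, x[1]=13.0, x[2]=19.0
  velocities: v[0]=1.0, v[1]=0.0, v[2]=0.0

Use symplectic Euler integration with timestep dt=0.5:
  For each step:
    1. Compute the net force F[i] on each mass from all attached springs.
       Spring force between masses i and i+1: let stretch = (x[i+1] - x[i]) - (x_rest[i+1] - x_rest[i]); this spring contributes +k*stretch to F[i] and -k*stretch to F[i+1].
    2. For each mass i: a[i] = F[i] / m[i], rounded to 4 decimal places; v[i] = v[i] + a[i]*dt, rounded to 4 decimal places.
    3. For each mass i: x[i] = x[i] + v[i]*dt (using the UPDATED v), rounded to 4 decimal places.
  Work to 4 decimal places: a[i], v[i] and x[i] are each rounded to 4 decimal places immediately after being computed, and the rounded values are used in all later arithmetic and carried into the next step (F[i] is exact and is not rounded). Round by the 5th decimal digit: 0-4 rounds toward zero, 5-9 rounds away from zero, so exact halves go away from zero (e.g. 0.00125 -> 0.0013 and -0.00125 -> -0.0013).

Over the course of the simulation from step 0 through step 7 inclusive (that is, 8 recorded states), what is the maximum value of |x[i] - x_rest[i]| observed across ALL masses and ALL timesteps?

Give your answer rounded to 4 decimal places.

Step 0: x=[5.0000 13.0000 19.0000] v=[1.0000 0.0000 0.0000]
Step 1: x=[6.5000 12.0000 19.0000] v=[3.0000 -2.0000 0.0000]
Step 2: x=[7.7500 11.7500 18.5000] v=[2.5000 -0.5000 -1.0000]
Step 3: x=[8.0000 12.8750 17.6250] v=[0.5000 2.2500 -1.7500]
Step 4: x=[7.6875 13.9375 17.3750] v=[-0.6250 2.1250 -0.5000]
Step 5: x=[7.5000 13.5938 18.4063] v=[-0.3750 -0.6875 2.0625]
Step 6: x=[7.3594 12.6094 20.0313] v=[-0.2812 -1.9688 3.2500]
Step 7: x=[6.8438 12.7110 20.9454] v=[-1.0312 0.2031 1.8281]
Max displacement = 2.9454

Answer: 2.9454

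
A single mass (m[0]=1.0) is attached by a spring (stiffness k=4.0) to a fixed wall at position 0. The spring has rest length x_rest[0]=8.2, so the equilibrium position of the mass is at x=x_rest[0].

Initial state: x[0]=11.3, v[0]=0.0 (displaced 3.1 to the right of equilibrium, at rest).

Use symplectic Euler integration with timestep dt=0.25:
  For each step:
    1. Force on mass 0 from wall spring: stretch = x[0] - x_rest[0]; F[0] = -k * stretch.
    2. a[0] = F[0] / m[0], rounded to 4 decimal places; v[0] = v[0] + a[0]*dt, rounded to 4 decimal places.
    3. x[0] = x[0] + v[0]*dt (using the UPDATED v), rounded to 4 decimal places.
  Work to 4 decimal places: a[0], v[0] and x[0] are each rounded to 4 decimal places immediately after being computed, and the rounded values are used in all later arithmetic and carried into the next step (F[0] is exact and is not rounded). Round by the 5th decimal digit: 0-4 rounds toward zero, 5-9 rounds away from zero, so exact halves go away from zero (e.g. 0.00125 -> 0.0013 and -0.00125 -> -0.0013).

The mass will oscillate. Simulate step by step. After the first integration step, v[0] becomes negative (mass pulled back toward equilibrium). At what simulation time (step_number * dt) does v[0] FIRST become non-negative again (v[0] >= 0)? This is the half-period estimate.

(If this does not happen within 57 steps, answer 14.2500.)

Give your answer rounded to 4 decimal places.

Answer: 1.7500

Derivation:
Step 0: x=[11.3000] v=[0.0000]
Step 1: x=[10.5250] v=[-3.1000]
Step 2: x=[9.1688] v=[-5.4250]
Step 3: x=[7.5704] v=[-6.3938]
Step 4: x=[6.1294] v=[-5.7642]
Step 5: x=[5.2060] v=[-3.6936]
Step 6: x=[5.0311] v=[-0.6996]
Step 7: x=[5.6484] v=[2.4693]
First v>=0 after going negative at step 7, time=1.7500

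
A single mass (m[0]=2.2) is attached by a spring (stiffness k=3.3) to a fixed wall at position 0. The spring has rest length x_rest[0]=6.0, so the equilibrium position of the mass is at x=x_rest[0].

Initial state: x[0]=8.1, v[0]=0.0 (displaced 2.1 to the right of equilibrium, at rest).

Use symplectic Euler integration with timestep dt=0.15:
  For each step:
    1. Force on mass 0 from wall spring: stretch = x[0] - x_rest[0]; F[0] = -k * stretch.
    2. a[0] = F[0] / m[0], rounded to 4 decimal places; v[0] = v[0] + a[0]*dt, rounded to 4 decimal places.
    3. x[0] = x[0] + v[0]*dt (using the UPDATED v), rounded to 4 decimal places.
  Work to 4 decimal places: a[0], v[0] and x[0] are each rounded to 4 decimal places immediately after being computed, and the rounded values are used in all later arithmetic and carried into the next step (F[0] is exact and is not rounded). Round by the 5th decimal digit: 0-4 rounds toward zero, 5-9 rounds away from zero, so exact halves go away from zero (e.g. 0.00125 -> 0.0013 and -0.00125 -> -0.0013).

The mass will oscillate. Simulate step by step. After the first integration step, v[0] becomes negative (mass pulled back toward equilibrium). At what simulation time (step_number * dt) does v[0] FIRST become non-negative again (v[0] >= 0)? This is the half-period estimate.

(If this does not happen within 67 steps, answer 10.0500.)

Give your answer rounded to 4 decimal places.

Answer: 2.7000

Derivation:
Step 0: x=[8.1000] v=[0.0000]
Step 1: x=[8.0291] v=[-0.4725]
Step 2: x=[7.8897] v=[-0.9291]
Step 3: x=[7.6866] v=[-1.3543]
Step 4: x=[7.4265] v=[-1.7338]
Step 5: x=[7.1183] v=[-2.0548]
Step 6: x=[6.7723] v=[-2.3064]
Step 7: x=[6.4003] v=[-2.4802]
Step 8: x=[6.0148] v=[-2.5703]
Step 9: x=[5.6288] v=[-2.5736]
Step 10: x=[5.2553] v=[-2.4901]
Step 11: x=[4.9069] v=[-2.3225]
Step 12: x=[4.5954] v=[-2.0765]
Step 13: x=[4.3313] v=[-1.7605]
Step 14: x=[4.1236] v=[-1.3850]
Step 15: x=[3.9792] v=[-0.9628]
Step 16: x=[3.9030] v=[-0.5081]
Step 17: x=[3.8976] v=[-0.0363]
Step 18: x=[3.9631] v=[0.4367]
First v>=0 after going negative at step 18, time=2.7000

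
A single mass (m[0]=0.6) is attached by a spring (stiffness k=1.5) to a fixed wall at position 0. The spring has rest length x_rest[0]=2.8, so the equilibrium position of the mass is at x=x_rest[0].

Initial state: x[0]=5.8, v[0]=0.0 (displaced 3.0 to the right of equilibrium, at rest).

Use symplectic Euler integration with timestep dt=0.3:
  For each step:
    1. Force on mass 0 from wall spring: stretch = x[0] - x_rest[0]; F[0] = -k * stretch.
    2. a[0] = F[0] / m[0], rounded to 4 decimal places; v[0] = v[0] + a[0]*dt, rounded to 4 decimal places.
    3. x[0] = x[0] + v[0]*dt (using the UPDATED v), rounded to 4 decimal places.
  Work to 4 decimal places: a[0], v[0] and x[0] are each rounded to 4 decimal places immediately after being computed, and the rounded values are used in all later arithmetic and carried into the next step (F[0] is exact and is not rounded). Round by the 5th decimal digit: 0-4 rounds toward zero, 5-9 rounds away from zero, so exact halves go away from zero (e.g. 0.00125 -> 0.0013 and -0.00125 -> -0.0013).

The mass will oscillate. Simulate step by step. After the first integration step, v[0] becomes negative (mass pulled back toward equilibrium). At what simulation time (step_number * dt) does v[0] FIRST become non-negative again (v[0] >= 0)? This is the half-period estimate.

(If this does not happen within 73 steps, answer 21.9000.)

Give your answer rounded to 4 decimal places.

Step 0: x=[5.8000] v=[0.0000]
Step 1: x=[5.1250] v=[-2.2500]
Step 2: x=[3.9269] v=[-3.9938]
Step 3: x=[2.4752] v=[-4.8390]
Step 4: x=[1.0966] v=[-4.5954]
Step 5: x=[0.1012] v=[-3.3179]
Step 6: x=[-0.2869] v=[-1.2938]
Step 7: x=[0.0195] v=[1.0214]
First v>=0 after going negative at step 7, time=2.1000

Answer: 2.1000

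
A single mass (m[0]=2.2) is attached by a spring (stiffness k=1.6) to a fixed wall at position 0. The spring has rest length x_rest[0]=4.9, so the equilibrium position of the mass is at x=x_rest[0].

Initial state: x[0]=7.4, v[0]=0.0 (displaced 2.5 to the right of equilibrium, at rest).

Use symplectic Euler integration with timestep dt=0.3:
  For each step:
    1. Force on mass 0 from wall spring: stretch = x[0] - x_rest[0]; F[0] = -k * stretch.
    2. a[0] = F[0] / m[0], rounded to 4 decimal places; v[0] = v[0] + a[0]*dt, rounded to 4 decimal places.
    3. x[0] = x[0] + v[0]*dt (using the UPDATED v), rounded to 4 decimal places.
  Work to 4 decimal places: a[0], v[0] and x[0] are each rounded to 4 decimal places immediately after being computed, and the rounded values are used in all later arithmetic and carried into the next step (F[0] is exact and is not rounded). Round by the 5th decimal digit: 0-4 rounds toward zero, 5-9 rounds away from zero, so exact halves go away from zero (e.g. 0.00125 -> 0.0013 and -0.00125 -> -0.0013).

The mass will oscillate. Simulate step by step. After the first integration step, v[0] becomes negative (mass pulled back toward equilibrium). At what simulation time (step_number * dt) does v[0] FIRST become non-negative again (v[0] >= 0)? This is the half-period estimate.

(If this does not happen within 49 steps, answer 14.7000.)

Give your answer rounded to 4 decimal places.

Step 0: x=[7.4000] v=[0.0000]
Step 1: x=[7.2364] v=[-0.5455]
Step 2: x=[6.9198] v=[-1.0553]
Step 3: x=[6.4710] v=[-1.4960]
Step 4: x=[5.9194] v=[-1.8388]
Step 5: x=[5.3010] v=[-2.0612]
Step 6: x=[4.6564] v=[-2.1487]
Step 7: x=[4.0278] v=[-2.0955]
Step 8: x=[3.4562] v=[-1.9052]
Step 9: x=[2.9791] v=[-1.5902]
Step 10: x=[2.6278] v=[-1.1711]
Step 11: x=[2.4252] v=[-0.6754]
Step 12: x=[2.3846] v=[-0.1354]
Step 13: x=[2.5086] v=[0.4134]
First v>=0 after going negative at step 13, time=3.9000

Answer: 3.9000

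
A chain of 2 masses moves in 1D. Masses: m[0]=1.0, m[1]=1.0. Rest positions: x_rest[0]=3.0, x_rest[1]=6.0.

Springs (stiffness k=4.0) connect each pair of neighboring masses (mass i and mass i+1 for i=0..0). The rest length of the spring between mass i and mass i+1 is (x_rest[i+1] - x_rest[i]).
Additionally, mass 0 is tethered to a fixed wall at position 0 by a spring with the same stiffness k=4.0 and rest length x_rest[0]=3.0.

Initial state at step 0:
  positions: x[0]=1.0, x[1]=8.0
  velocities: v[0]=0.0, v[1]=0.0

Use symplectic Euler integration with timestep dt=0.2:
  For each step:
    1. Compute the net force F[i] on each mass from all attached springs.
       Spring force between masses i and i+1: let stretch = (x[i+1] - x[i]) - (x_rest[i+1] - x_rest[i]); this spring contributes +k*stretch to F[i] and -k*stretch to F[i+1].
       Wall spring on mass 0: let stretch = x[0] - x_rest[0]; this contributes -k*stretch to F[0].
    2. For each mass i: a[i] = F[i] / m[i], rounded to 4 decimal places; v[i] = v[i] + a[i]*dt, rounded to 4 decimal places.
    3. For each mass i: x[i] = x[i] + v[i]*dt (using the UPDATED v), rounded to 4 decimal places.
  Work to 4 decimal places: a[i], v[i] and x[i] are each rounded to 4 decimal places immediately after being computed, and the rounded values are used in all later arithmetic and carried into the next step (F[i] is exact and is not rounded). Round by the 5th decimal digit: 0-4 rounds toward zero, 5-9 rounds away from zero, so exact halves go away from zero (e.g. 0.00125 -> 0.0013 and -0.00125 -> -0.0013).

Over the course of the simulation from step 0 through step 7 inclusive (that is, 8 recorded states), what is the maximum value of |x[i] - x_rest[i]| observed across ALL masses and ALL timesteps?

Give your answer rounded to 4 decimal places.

Answer: 2.5881

Derivation:
Step 0: x=[1.0000 8.0000] v=[0.0000 0.0000]
Step 1: x=[1.9600 7.3600] v=[4.8000 -3.2000]
Step 2: x=[3.4704 6.3360] v=[7.5520 -5.1200]
Step 3: x=[4.8840 5.3335] v=[7.0682 -5.0125]
Step 4: x=[5.5881 4.7391] v=[3.5206 -2.9721]
Step 5: x=[5.2623 4.7605] v=[-1.6291 0.1071]
Step 6: x=[4.0142 5.3422] v=[-6.2404 2.9085]
Step 7: x=[2.3363 6.1914] v=[-8.3894 4.2461]
Max displacement = 2.5881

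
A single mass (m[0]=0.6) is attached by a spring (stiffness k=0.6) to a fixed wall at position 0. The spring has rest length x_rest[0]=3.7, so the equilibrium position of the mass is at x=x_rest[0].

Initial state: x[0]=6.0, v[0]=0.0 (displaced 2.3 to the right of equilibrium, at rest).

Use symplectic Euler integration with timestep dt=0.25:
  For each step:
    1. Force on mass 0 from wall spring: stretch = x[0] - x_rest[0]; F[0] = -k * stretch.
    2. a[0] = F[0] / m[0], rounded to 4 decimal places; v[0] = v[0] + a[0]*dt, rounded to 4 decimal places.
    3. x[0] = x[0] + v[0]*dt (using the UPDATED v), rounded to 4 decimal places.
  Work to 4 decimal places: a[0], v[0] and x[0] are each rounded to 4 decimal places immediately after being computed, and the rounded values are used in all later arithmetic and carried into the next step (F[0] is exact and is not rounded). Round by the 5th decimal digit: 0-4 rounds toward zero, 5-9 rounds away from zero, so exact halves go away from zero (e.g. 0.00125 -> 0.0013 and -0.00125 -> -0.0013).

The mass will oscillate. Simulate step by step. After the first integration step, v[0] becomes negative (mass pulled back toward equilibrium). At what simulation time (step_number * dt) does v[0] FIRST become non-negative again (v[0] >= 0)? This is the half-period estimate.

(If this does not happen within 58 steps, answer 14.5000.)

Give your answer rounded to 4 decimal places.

Step 0: x=[6.0000] v=[0.0000]
Step 1: x=[5.8563] v=[-0.5750]
Step 2: x=[5.5778] v=[-1.1141]
Step 3: x=[5.1819] v=[-1.5836]
Step 4: x=[4.6934] v=[-1.9541]
Step 5: x=[4.1428] v=[-2.2025]
Step 6: x=[3.5645] v=[-2.3132]
Step 7: x=[2.9947] v=[-2.2793]
Step 8: x=[2.4690] v=[-2.1030]
Step 9: x=[2.0202] v=[-1.7953]
Step 10: x=[1.6764] v=[-1.3754]
Step 11: x=[1.4590] v=[-0.8695]
Step 12: x=[1.3817] v=[-0.3093]
Step 13: x=[1.4493] v=[0.2703]
First v>=0 after going negative at step 13, time=3.2500

Answer: 3.2500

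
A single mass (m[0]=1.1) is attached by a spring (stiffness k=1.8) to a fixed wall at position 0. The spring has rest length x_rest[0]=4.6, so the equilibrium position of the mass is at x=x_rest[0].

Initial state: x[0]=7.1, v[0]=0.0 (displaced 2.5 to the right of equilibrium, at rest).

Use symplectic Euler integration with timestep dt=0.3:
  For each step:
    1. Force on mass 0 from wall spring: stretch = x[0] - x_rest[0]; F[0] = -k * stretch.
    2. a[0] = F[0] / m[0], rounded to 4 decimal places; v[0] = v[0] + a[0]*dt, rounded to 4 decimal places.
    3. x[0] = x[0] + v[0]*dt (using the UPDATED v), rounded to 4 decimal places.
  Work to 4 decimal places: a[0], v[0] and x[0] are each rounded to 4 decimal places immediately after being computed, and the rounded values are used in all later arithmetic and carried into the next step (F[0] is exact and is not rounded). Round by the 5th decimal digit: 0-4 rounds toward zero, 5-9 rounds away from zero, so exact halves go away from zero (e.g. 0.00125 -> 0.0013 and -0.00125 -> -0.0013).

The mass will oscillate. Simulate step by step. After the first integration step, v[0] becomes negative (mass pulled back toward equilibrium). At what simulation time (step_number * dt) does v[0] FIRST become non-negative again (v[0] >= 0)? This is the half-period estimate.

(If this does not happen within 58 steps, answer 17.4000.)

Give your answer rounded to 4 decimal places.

Step 0: x=[7.1000] v=[0.0000]
Step 1: x=[6.7318] v=[-1.2273]
Step 2: x=[6.0497] v=[-2.2738]
Step 3: x=[5.1541] v=[-2.9855]
Step 4: x=[4.1769] v=[-3.2575]
Step 5: x=[3.2620] v=[-3.0498]
Step 6: x=[2.5441] v=[-2.3930]
Step 7: x=[2.1290] v=[-1.3837]
Step 8: x=[2.0778] v=[-0.1707]
Step 9: x=[2.3981] v=[1.0675]
First v>=0 after going negative at step 9, time=2.7000

Answer: 2.7000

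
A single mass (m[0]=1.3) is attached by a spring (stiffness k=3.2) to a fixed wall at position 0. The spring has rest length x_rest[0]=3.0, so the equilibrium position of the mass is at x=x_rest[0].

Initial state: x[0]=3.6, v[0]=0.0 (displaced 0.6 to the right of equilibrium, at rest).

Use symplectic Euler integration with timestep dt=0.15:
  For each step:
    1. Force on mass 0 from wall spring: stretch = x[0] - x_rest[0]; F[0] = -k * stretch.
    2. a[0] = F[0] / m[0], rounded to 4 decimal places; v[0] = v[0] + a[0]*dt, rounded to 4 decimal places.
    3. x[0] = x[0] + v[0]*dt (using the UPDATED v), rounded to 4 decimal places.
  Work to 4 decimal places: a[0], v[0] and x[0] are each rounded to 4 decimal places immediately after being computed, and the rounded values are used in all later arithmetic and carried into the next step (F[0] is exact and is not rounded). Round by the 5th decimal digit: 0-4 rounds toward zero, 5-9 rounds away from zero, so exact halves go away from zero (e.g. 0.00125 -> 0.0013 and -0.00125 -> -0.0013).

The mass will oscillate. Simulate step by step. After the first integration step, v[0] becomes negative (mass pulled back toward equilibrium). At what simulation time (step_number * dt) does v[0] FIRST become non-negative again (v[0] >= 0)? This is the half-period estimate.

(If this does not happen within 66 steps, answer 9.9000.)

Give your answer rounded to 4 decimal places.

Answer: 2.1000

Derivation:
Step 0: x=[3.6000] v=[0.0000]
Step 1: x=[3.5668] v=[-0.2215]
Step 2: x=[3.5022] v=[-0.4308]
Step 3: x=[3.4098] v=[-0.6162]
Step 4: x=[3.2947] v=[-0.7675]
Step 5: x=[3.1633] v=[-0.8763]
Step 6: x=[3.0228] v=[-0.9366]
Step 7: x=[2.8811] v=[-0.9450]
Step 8: x=[2.7459] v=[-0.9011]
Step 9: x=[2.6248] v=[-0.8073]
Step 10: x=[2.5245] v=[-0.6688]
Step 11: x=[2.4505] v=[-0.4932]
Step 12: x=[2.4070] v=[-0.2903]
Step 13: x=[2.3963] v=[-0.0713]
Step 14: x=[2.4190] v=[0.1516]
First v>=0 after going negative at step 14, time=2.1000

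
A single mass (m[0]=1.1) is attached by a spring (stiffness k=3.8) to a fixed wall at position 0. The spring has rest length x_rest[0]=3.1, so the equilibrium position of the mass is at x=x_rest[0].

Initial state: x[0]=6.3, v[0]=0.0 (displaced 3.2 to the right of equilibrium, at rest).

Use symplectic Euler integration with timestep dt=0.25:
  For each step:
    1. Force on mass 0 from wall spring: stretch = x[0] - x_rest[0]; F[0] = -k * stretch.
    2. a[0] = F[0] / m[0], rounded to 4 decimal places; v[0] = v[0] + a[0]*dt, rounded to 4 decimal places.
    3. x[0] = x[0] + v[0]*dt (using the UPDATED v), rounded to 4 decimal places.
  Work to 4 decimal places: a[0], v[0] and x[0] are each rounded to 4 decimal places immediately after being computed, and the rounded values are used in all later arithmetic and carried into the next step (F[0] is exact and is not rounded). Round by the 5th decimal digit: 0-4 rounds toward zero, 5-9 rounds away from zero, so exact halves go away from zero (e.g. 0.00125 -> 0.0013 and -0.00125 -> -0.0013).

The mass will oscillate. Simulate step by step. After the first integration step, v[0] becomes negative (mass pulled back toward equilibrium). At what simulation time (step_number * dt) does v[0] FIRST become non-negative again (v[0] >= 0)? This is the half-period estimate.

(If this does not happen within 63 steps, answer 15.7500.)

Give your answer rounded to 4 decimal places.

Answer: 1.7500

Derivation:
Step 0: x=[6.3000] v=[0.0000]
Step 1: x=[5.6091] v=[-2.7636]
Step 2: x=[4.3765] v=[-4.9306]
Step 3: x=[2.8683] v=[-6.0330]
Step 4: x=[1.4101] v=[-5.8329]
Step 5: x=[0.3167] v=[-4.3735]
Step 6: x=[-0.1758] v=[-1.9698]
Step 7: x=[0.0390] v=[0.8593]
First v>=0 after going negative at step 7, time=1.7500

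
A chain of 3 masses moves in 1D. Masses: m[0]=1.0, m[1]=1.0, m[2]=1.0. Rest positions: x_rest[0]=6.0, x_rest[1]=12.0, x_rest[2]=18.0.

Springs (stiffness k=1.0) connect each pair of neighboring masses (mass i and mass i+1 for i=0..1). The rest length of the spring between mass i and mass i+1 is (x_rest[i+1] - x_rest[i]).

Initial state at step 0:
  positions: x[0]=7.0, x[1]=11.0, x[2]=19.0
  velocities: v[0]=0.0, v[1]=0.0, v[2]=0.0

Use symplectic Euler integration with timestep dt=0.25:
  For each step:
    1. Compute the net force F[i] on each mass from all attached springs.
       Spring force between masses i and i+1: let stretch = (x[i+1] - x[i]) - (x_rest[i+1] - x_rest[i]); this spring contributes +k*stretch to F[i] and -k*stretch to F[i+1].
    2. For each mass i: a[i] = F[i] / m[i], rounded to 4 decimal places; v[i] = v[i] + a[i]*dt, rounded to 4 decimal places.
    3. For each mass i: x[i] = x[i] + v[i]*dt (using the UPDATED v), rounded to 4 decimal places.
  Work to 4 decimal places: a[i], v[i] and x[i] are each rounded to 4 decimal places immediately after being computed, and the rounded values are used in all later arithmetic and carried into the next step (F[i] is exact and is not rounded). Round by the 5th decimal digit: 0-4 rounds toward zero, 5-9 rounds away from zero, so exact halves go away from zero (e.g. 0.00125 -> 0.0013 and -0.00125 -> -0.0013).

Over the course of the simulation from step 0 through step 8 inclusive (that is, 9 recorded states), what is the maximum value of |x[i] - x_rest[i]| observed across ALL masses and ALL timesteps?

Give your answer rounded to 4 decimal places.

Step 0: x=[7.0000 11.0000 19.0000] v=[0.0000 0.0000 0.0000]
Step 1: x=[6.8750 11.2500 18.8750] v=[-0.5000 1.0000 -0.5000]
Step 2: x=[6.6484 11.7031 18.6484] v=[-0.9063 1.8125 -0.9063]
Step 3: x=[6.3628 12.2744 18.3628] v=[-1.1426 2.2852 -1.1426]
Step 4: x=[6.0716 12.8568 18.0716] v=[-1.1647 2.3294 -1.1647]
Step 5: x=[5.8295 13.3410 17.8295] v=[-0.9684 1.9368 -0.9684]
Step 6: x=[5.6819 13.6363 17.6819] v=[-0.5905 1.1811 -0.5905]
Step 7: x=[5.6564 13.6873 17.6564] v=[-0.1019 0.2039 -0.1019]
Step 8: x=[5.7579 13.4844 17.7579] v=[0.4058 -0.8116 0.4058]
Max displacement = 1.6873

Answer: 1.6873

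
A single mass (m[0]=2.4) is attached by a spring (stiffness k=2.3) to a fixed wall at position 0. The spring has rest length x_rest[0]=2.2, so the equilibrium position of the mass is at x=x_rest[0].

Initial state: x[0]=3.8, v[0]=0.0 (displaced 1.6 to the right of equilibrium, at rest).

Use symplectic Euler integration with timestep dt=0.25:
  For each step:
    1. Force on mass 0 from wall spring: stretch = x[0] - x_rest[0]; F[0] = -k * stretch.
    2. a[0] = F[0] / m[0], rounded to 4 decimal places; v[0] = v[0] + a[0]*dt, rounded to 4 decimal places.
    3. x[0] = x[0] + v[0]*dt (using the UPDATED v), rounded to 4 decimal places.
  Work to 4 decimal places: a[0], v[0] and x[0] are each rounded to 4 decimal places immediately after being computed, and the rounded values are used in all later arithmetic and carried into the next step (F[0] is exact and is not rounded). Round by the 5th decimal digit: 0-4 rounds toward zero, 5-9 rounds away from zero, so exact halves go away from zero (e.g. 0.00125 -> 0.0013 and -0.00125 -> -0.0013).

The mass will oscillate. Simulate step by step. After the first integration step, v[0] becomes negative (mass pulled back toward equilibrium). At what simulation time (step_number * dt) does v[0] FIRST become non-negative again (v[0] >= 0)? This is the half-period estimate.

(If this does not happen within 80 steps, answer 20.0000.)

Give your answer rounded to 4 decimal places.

Answer: 3.2500

Derivation:
Step 0: x=[3.8000] v=[0.0000]
Step 1: x=[3.7042] v=[-0.3833]
Step 2: x=[3.5183] v=[-0.7437]
Step 3: x=[3.2534] v=[-1.0596]
Step 4: x=[2.9254] v=[-1.3120]
Step 5: x=[2.5540] v=[-1.4858]
Step 6: x=[2.1614] v=[-1.5706]
Step 7: x=[1.7711] v=[-1.5614]
Step 8: x=[1.4064] v=[-1.4587]
Step 9: x=[1.0893] v=[-1.2686]
Step 10: x=[0.8387] v=[-1.0025]
Step 11: x=[0.6696] v=[-0.6764]
Step 12: x=[0.5922] v=[-0.3098]
Step 13: x=[0.6111] v=[0.0754]
First v>=0 after going negative at step 13, time=3.2500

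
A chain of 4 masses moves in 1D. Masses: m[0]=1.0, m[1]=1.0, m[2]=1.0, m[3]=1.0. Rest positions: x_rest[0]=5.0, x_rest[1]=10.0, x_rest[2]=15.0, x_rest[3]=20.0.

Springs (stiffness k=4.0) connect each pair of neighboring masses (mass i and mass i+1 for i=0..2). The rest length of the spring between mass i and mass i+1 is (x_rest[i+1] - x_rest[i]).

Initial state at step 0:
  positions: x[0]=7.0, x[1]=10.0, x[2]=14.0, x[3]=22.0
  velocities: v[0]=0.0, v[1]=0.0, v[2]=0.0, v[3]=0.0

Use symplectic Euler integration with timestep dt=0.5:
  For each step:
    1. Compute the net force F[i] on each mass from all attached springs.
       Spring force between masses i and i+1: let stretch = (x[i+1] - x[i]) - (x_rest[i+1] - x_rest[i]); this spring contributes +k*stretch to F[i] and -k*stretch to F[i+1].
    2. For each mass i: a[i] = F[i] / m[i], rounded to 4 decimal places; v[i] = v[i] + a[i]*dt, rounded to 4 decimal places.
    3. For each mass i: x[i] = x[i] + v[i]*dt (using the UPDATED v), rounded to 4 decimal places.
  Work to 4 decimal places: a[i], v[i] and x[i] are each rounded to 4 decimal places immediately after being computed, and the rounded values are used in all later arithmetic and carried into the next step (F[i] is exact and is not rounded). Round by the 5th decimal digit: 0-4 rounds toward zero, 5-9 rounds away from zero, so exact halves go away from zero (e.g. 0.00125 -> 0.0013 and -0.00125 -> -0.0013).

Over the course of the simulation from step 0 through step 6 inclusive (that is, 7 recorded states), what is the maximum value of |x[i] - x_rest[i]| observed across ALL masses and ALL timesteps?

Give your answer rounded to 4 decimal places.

Step 0: x=[7.0000 10.0000 14.0000 22.0000] v=[0.0000 0.0000 0.0000 0.0000]
Step 1: x=[5.0000 11.0000 18.0000 19.0000] v=[-4.0000 2.0000 8.0000 -6.0000]
Step 2: x=[4.0000 13.0000 16.0000 20.0000] v=[-2.0000 4.0000 -4.0000 2.0000]
Step 3: x=[7.0000 9.0000 15.0000 22.0000] v=[6.0000 -8.0000 -2.0000 4.0000]
Step 4: x=[7.0000 9.0000 15.0000 22.0000] v=[0.0000 0.0000 0.0000 0.0000]
Step 5: x=[4.0000 13.0000 16.0000 20.0000] v=[-6.0000 8.0000 2.0000 -4.0000]
Step 6: x=[5.0000 11.0000 18.0000 19.0000] v=[2.0000 -4.0000 4.0000 -2.0000]
Max displacement = 3.0000

Answer: 3.0000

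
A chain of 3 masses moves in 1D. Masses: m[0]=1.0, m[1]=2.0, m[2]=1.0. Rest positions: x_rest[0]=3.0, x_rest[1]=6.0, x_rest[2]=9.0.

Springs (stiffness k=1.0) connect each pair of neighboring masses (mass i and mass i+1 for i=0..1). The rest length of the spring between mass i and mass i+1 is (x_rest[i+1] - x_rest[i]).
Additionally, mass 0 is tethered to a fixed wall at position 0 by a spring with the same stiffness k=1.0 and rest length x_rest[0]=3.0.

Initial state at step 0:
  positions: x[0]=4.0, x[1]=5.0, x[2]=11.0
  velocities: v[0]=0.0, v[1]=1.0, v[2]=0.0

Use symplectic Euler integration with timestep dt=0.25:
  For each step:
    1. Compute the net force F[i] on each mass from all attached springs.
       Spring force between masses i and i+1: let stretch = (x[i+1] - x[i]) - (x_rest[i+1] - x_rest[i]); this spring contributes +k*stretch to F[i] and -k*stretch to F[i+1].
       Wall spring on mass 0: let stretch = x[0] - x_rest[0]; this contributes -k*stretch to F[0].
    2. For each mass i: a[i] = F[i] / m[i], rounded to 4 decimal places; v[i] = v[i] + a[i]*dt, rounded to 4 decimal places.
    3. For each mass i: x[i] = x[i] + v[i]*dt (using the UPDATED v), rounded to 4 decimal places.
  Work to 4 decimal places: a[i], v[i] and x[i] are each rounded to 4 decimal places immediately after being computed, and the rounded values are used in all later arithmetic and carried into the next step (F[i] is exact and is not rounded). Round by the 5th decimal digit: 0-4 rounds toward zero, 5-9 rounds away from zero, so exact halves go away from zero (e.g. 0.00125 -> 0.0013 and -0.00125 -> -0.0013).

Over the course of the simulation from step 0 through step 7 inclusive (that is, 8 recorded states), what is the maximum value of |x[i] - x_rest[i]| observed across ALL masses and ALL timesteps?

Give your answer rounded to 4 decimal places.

Answer: 2.3299

Derivation:
Step 0: x=[4.0000 5.0000 11.0000] v=[0.0000 1.0000 0.0000]
Step 1: x=[3.8125 5.4063 10.8125] v=[-0.7500 1.6250 -0.7500]
Step 2: x=[3.4863 5.9317 10.4746] v=[-1.3047 2.1016 -1.3516]
Step 3: x=[3.0951 6.5227 10.0403] v=[-1.5649 2.3638 -1.7373]
Step 4: x=[2.7247 7.1165 9.5736] v=[-1.4818 2.3751 -1.8667]
Step 5: x=[2.4585 7.6498 9.1409] v=[-1.0650 2.1333 -1.7310]
Step 6: x=[2.3631 8.0675 8.8025] v=[-0.3818 1.6708 -1.3538]
Step 7: x=[2.4765 8.3299 8.6056] v=[0.4535 1.0496 -0.7876]
Max displacement = 2.3299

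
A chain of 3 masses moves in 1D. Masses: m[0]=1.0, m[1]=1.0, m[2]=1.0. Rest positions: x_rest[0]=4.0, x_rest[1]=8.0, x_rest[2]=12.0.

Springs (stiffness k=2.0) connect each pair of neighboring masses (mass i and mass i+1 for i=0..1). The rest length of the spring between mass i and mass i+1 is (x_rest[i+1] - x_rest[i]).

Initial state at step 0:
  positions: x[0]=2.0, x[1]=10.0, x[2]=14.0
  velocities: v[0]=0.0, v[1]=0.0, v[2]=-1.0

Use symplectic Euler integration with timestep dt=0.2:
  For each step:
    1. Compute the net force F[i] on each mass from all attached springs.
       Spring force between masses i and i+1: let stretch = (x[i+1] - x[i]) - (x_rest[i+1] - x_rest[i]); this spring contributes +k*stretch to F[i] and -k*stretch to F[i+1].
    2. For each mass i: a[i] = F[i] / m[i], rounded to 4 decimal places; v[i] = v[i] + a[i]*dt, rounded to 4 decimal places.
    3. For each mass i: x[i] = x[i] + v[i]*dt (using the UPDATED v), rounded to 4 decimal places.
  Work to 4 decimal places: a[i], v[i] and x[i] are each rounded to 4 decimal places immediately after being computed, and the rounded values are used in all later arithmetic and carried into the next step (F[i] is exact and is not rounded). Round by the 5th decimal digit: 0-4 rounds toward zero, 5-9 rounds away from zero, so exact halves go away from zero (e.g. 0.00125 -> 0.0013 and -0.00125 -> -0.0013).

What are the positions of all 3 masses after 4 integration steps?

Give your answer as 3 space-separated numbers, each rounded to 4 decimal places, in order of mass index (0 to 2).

Answer: 4.4942 7.6895 13.0163

Derivation:
Step 0: x=[2.0000 10.0000 14.0000] v=[0.0000 0.0000 -1.0000]
Step 1: x=[2.3200 9.6800 13.8000] v=[1.6000 -1.6000 -1.0000]
Step 2: x=[2.9088 9.1008 13.5904] v=[2.9440 -2.8960 -1.0480]
Step 3: x=[3.6730 8.3854 13.3416] v=[3.8208 -3.5770 -1.2438]
Step 4: x=[4.4942 7.6895 13.0163] v=[4.1058 -3.4795 -1.6263]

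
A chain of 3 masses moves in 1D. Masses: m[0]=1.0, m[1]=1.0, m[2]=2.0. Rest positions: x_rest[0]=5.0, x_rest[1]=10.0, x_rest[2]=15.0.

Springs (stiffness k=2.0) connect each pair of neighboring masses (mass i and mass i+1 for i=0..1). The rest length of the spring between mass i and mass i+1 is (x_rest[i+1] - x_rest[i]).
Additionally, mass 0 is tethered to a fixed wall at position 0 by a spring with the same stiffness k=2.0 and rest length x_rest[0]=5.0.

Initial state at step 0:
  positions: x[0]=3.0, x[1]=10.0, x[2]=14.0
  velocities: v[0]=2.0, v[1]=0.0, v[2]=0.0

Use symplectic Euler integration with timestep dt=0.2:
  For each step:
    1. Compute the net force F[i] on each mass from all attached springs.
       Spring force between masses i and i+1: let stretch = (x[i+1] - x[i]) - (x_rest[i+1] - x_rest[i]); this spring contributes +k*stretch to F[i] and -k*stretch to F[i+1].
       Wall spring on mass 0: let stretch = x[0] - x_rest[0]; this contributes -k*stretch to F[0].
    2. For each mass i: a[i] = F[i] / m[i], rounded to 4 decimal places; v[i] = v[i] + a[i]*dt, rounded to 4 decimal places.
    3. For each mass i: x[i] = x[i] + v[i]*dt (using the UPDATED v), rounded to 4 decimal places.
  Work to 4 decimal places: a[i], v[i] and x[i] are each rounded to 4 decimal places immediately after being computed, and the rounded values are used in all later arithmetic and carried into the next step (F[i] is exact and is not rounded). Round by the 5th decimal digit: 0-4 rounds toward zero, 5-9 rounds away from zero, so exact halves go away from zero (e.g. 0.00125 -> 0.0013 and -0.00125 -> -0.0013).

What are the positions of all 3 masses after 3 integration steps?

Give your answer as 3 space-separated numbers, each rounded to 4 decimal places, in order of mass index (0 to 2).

Answer: 5.5414 8.9965 14.1884

Derivation:
Step 0: x=[3.0000 10.0000 14.0000] v=[2.0000 0.0000 0.0000]
Step 1: x=[3.7200 9.7600 14.0400] v=[3.6000 -1.2000 0.2000]
Step 2: x=[4.6256 9.3792 14.1088] v=[4.5280 -1.9040 0.3440]
Step 3: x=[5.5414 8.9965 14.1884] v=[4.5792 -1.9136 0.3981]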